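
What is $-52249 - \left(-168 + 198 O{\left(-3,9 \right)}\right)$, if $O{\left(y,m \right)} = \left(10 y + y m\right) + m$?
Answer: $-42577$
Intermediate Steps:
$O{\left(y,m \right)} = m + 10 y + m y$ ($O{\left(y,m \right)} = \left(10 y + m y\right) + m = m + 10 y + m y$)
$-52249 - \left(-168 + 198 O{\left(-3,9 \right)}\right) = -52249 - \left(-168 + 198 \left(9 + 10 \left(-3\right) + 9 \left(-3\right)\right)\right) = -52249 - \left(-168 + 198 \left(9 - 30 - 27\right)\right) = -52249 + \left(168 - -9504\right) = -52249 + \left(168 + 9504\right) = -52249 + 9672 = -42577$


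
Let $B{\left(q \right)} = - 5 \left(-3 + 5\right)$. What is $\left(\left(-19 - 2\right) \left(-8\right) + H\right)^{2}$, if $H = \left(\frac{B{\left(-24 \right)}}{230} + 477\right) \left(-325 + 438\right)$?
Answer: $\frac{1546227588676}{529} \approx 2.9229 \cdot 10^{9}$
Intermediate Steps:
$B{\left(q \right)} = -10$ ($B{\left(q \right)} = \left(-5\right) 2 = -10$)
$H = \frac{1239610}{23}$ ($H = \left(- \frac{10}{230} + 477\right) \left(-325 + 438\right) = \left(\left(-10\right) \frac{1}{230} + 477\right) 113 = \left(- \frac{1}{23} + 477\right) 113 = \frac{10970}{23} \cdot 113 = \frac{1239610}{23} \approx 53896.0$)
$\left(\left(-19 - 2\right) \left(-8\right) + H\right)^{2} = \left(\left(-19 - 2\right) \left(-8\right) + \frac{1239610}{23}\right)^{2} = \left(\left(-21\right) \left(-8\right) + \frac{1239610}{23}\right)^{2} = \left(168 + \frac{1239610}{23}\right)^{2} = \left(\frac{1243474}{23}\right)^{2} = \frac{1546227588676}{529}$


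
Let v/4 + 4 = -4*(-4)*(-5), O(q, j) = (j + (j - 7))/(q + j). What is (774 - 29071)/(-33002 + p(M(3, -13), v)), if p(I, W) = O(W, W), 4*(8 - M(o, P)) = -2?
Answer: 2716512/3168095 ≈ 0.85746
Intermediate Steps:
M(o, P) = 17/2 (M(o, P) = 8 - ¼*(-2) = 8 + ½ = 17/2)
O(q, j) = (-7 + 2*j)/(j + q) (O(q, j) = (j + (-7 + j))/(j + q) = (-7 + 2*j)/(j + q))
v = -336 (v = -16 + 4*(-4*(-4)*(-5)) = -16 + 4*(16*(-5)) = -16 + 4*(-80) = -16 - 320 = -336)
p(I, W) = (-7 + 2*W)/(2*W) (p(I, W) = (-7 + 2*W)/(W + W) = (-7 + 2*W)/((2*W)) = (1/(2*W))*(-7 + 2*W) = (-7 + 2*W)/(2*W))
(774 - 29071)/(-33002 + p(M(3, -13), v)) = (774 - 29071)/(-33002 + (-7/2 - 336)/(-336)) = -28297/(-33002 - 1/336*(-679/2)) = -28297/(-33002 + 97/96) = -28297/(-3168095/96) = -28297*(-96/3168095) = 2716512/3168095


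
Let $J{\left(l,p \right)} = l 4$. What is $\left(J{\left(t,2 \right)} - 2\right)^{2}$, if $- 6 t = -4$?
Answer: $\frac{4}{9} \approx 0.44444$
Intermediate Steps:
$t = \frac{2}{3}$ ($t = \left(- \frac{1}{6}\right) \left(-4\right) = \frac{2}{3} \approx 0.66667$)
$J{\left(l,p \right)} = 4 l$
$\left(J{\left(t,2 \right)} - 2\right)^{2} = \left(4 \cdot \frac{2}{3} - 2\right)^{2} = \left(\frac{8}{3} - 2\right)^{2} = \left(\frac{2}{3}\right)^{2} = \frac{4}{9}$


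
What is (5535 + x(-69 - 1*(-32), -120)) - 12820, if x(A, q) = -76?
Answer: -7361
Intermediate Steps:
(5535 + x(-69 - 1*(-32), -120)) - 12820 = (5535 - 76) - 12820 = 5459 - 12820 = -7361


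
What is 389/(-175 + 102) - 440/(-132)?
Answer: -437/219 ≈ -1.9954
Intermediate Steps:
389/(-175 + 102) - 440/(-132) = 389/(-73) - 440*(-1/132) = 389*(-1/73) + 10/3 = -389/73 + 10/3 = -437/219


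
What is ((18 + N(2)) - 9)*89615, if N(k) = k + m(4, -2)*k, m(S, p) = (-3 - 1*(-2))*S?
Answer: 268845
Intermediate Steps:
m(S, p) = -S (m(S, p) = (-3 + 2)*S = -S)
N(k) = -3*k (N(k) = k + (-1*4)*k = k - 4*k = -3*k)
((18 + N(2)) - 9)*89615 = ((18 - 3*2) - 9)*89615 = ((18 - 6) - 9)*89615 = (12 - 9)*89615 = 3*89615 = 268845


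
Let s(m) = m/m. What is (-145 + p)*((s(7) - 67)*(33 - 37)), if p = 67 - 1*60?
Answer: -36432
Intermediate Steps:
s(m) = 1
p = 7 (p = 67 - 60 = 7)
(-145 + p)*((s(7) - 67)*(33 - 37)) = (-145 + 7)*((1 - 67)*(33 - 37)) = -(-9108)*(-4) = -138*264 = -36432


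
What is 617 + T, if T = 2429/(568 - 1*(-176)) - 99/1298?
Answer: 27223795/43896 ≈ 620.19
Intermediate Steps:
T = 139963/43896 (T = 2429/(568 + 176) - 99*1/1298 = 2429/744 - 9/118 = 139963/43896 ≈ 3.1885)
617 + T = 617 + 139963/43896 = 27223795/43896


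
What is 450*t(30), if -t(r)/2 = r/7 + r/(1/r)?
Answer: -5697000/7 ≈ -8.1386e+5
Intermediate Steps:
t(r) = -2*r**2 - 2*r/7 (t(r) = -2*(r/7 + r/(1/r)) = -2*(r*(1/7) + r*r) = -2*(r/7 + r**2) = -2*(r**2 + r/7) = -2*r**2 - 2*r/7)
450*t(30) = 450*(-2/7*30*(1 + 7*30)) = 450*(-2/7*30*(1 + 210)) = 450*(-2/7*30*211) = 450*(-12660/7) = -5697000/7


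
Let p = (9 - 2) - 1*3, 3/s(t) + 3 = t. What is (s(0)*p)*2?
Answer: -8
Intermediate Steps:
s(t) = 3/(-3 + t)
p = 4 (p = 7 - 3 = 4)
(s(0)*p)*2 = ((3/(-3 + 0))*4)*2 = ((3/(-3))*4)*2 = ((3*(-⅓))*4)*2 = -1*4*2 = -4*2 = -8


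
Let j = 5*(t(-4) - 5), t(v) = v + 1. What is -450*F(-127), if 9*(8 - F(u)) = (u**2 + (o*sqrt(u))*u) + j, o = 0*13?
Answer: 800850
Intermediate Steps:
t(v) = 1 + v
o = 0
j = -40 (j = 5*((1 - 4) - 5) = 5*(-3 - 5) = 5*(-8) = -40)
F(u) = 112/9 - u**2/9 (F(u) = 8 - ((u**2 + (0*sqrt(u))*u) - 40)/9 = 8 - ((u**2 + 0*u) - 40)/9 = 8 - ((u**2 + 0) - 40)/9 = 8 - (u**2 - 40)/9 = 8 - (-40 + u**2)/9 = 8 + (40/9 - u**2/9) = 112/9 - u**2/9)
-450*F(-127) = -450*(112/9 - 1/9*(-127)**2) = -450*(112/9 - 1/9*16129) = -450*(112/9 - 16129/9) = -450*(-5339/3) = 800850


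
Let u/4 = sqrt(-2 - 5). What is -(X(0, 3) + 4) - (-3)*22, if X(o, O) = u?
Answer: 62 - 4*I*sqrt(7) ≈ 62.0 - 10.583*I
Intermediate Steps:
u = 4*I*sqrt(7) (u = 4*sqrt(-2 - 5) = 4*sqrt(-7) = 4*(I*sqrt(7)) = 4*I*sqrt(7) ≈ 10.583*I)
X(o, O) = 4*I*sqrt(7)
-(X(0, 3) + 4) - (-3)*22 = -(4*I*sqrt(7) + 4) - (-3)*22 = -(4 + 4*I*sqrt(7)) - 1*(-66) = (-4 - 4*I*sqrt(7)) + 66 = 62 - 4*I*sqrt(7)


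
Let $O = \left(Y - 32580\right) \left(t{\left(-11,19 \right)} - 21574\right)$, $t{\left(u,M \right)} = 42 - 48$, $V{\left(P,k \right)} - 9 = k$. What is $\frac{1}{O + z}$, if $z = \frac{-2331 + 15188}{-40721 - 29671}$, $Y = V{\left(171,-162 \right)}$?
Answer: $\frac{70392}{49723370018023} \approx 1.4157 \cdot 10^{-9}$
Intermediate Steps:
$V{\left(P,k \right)} = 9 + k$
$t{\left(u,M \right)} = -6$
$Y = -153$ ($Y = 9 - 162 = -153$)
$z = - \frac{12857}{70392}$ ($z = \frac{12857}{-70392} = 12857 \left(- \frac{1}{70392}\right) = - \frac{12857}{70392} \approx -0.18265$)
$O = 706378140$ ($O = \left(-153 - 32580\right) \left(-6 - 21574\right) = \left(-32733\right) \left(-21580\right) = 706378140$)
$\frac{1}{O + z} = \frac{1}{706378140 - \frac{12857}{70392}} = \frac{1}{\frac{49723370018023}{70392}} = \frac{70392}{49723370018023}$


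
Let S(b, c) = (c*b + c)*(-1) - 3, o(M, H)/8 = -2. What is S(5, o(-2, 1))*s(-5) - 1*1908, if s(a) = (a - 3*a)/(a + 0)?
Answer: -2094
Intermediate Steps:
o(M, H) = -16 (o(M, H) = 8*(-2) = -16)
S(b, c) = -3 - c - b*c (S(b, c) = (b*c + c)*(-1) - 3 = (c + b*c)*(-1) - 3 = (-c - b*c) - 3 = -3 - c - b*c)
s(a) = -2 (s(a) = (-2*a)/a = -2)
S(5, o(-2, 1))*s(-5) - 1*1908 = (-3 - 1*(-16) - 1*5*(-16))*(-2) - 1*1908 = (-3 + 16 + 80)*(-2) - 1908 = 93*(-2) - 1908 = -186 - 1908 = -2094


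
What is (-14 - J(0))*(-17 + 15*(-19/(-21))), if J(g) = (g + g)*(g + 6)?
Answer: 48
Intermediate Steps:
J(g) = 2*g*(6 + g) (J(g) = (2*g)*(6 + g) = 2*g*(6 + g))
(-14 - J(0))*(-17 + 15*(-19/(-21))) = (-14 - 2*0*(6 + 0))*(-17 + 15*(-19/(-21))) = (-14 - 2*0*6)*(-17 + 15*(-19*(-1/21))) = (-14 - 1*0)*(-17 + 15*(19/21)) = (-14 + 0)*(-17 + 95/7) = -14*(-24/7) = 48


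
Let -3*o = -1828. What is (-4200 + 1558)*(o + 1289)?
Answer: -15046190/3 ≈ -5.0154e+6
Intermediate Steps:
o = 1828/3 (o = -1/3*(-1828) = 1828/3 ≈ 609.33)
(-4200 + 1558)*(o + 1289) = (-4200 + 1558)*(1828/3 + 1289) = -2642*5695/3 = -15046190/3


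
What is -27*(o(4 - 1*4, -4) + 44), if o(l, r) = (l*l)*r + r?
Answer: -1080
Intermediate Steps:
o(l, r) = r + r*l**2 (o(l, r) = l**2*r + r = r*l**2 + r = r + r*l**2)
-27*(o(4 - 1*4, -4) + 44) = -27*(-4*(1 + (4 - 1*4)**2) + 44) = -27*(-4*(1 + (4 - 4)**2) + 44) = -27*(-4*(1 + 0**2) + 44) = -27*(-4*(1 + 0) + 44) = -27*(-4*1 + 44) = -27*(-4 + 44) = -27*40 = -1080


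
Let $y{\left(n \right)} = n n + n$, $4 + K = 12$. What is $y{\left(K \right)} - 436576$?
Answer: $-436504$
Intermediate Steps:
$K = 8$ ($K = -4 + 12 = 8$)
$y{\left(n \right)} = n + n^{2}$ ($y{\left(n \right)} = n^{2} + n = n + n^{2}$)
$y{\left(K \right)} - 436576 = 8 \left(1 + 8\right) - 436576 = 8 \cdot 9 - 436576 = 72 - 436576 = -436504$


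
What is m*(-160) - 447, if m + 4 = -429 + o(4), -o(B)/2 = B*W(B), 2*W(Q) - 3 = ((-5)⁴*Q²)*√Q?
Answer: 12870753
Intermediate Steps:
W(Q) = 3/2 + 625*Q^(5/2)/2 (W(Q) = 3/2 + (((-5)⁴*Q²)*√Q)/2 = 3/2 + ((625*Q²)*√Q)/2 = 3/2 + (625*Q^(5/2))/2 = 3/2 + 625*Q^(5/2)/2)
o(B) = -2*B*(3/2 + 625*B^(5/2)/2)
m = -80445 (m = -4 + (-429 - 1*4*(3 + 625*4^(5/2))) = -4 + (-429 - 1*4*(3 + 625*32)) = -4 + (-429 - 1*4*(3 + 20000)) = -4 + (-429 - 1*4*20003) = -4 + (-429 - 80012) = -4 - 80441 = -80445)
m*(-160) - 447 = -80445*(-160) - 447 = 12871200 - 447 = 12870753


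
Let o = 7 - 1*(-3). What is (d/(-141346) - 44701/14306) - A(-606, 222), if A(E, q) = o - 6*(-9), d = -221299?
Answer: -1142815001/17431861 ≈ -65.559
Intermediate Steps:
o = 10 (o = 7 + 3 = 10)
A(E, q) = 64 (A(E, q) = 10 - 6*(-9) = 10 + 54 = 64)
(d/(-141346) - 44701/14306) - A(-606, 222) = (-221299/(-141346) - 44701/14306) - 1*64 = (-221299*(-1/141346) - 44701*1/14306) - 64 = (7631/4874 - 44701/14306) - 64 = -27175897/17431861 - 64 = -1142815001/17431861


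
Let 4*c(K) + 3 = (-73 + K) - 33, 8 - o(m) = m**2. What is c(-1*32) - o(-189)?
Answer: 142711/4 ≈ 35678.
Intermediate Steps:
o(m) = 8 - m**2
c(K) = -109/4 + K/4 (c(K) = -3/4 + ((-73 + K) - 33)/4 = -3/4 + (-106 + K)/4 = -3/4 + (-53/2 + K/4) = -109/4 + K/4)
c(-1*32) - o(-189) = (-109/4 + (-1*32)/4) - (8 - 1*(-189)**2) = (-109/4 + (1/4)*(-32)) - (8 - 1*35721) = (-109/4 - 8) - (8 - 35721) = -141/4 - 1*(-35713) = -141/4 + 35713 = 142711/4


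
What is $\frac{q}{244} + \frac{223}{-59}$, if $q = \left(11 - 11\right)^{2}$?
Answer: $- \frac{223}{59} \approx -3.7797$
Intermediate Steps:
$q = 0$ ($q = 0^{2} = 0$)
$\frac{q}{244} + \frac{223}{-59} = \frac{0}{244} + \frac{223}{-59} = 0 \cdot \frac{1}{244} + 223 \left(- \frac{1}{59}\right) = 0 - \frac{223}{59} = - \frac{223}{59}$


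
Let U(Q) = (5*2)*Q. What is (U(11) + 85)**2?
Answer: 38025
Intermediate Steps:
U(Q) = 10*Q
(U(11) + 85)**2 = (10*11 + 85)**2 = (110 + 85)**2 = 195**2 = 38025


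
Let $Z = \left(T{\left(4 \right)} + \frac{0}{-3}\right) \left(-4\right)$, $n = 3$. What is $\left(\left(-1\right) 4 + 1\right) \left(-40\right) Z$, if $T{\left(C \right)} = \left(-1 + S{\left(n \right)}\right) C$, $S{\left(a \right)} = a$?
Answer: $-3840$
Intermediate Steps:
$T{\left(C \right)} = 2 C$ ($T{\left(C \right)} = \left(-1 + 3\right) C = 2 C$)
$Z = -32$ ($Z = \left(2 \cdot 4 + \frac{0}{-3}\right) \left(-4\right) = \left(8 + 0 \left(- \frac{1}{3}\right)\right) \left(-4\right) = \left(8 + 0\right) \left(-4\right) = 8 \left(-4\right) = -32$)
$\left(\left(-1\right) 4 + 1\right) \left(-40\right) Z = \left(\left(-1\right) 4 + 1\right) \left(-40\right) \left(-32\right) = \left(-4 + 1\right) \left(-40\right) \left(-32\right) = \left(-3\right) \left(-40\right) \left(-32\right) = 120 \left(-32\right) = -3840$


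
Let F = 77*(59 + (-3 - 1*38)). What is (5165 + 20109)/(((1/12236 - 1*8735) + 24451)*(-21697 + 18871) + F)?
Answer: -154626332/271712800953 ≈ -0.00056908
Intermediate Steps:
F = 1386 (F = 77*(59 + (-3 - 38)) = 77*(59 - 41) = 77*18 = 1386)
(5165 + 20109)/(((1/12236 - 1*8735) + 24451)*(-21697 + 18871) + F) = (5165 + 20109)/(((1/12236 - 1*8735) + 24451)*(-21697 + 18871) + 1386) = 25274/(((1/12236 - 8735) + 24451)*(-2826) + 1386) = 25274/((-106881459/12236 + 24451)*(-2826) + 1386) = 25274/((192300977/12236)*(-2826) + 1386) = 25274/(-271721280501/6118 + 1386) = 25274/(-271712800953/6118) = 25274*(-6118/271712800953) = -154626332/271712800953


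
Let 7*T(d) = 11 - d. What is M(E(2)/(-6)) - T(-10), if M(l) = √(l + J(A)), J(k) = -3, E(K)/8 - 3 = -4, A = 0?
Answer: -3 + I*√15/3 ≈ -3.0 + 1.291*I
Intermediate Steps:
E(K) = -8 (E(K) = 24 + 8*(-4) = 24 - 32 = -8)
M(l) = √(-3 + l) (M(l) = √(l - 3) = √(-3 + l))
T(d) = 11/7 - d/7 (T(d) = (11 - d)/7 = 11/7 - d/7)
M(E(2)/(-6)) - T(-10) = √(-3 - 8/(-6)) - (11/7 - ⅐*(-10)) = √(-3 - 8*(-⅙)) - (11/7 + 10/7) = √(-3 + 4/3) - 1*3 = √(-5/3) - 3 = I*√15/3 - 3 = -3 + I*√15/3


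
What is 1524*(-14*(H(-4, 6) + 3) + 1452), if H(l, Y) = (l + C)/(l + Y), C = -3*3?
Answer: 2287524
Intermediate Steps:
C = -9
H(l, Y) = (-9 + l)/(Y + l) (H(l, Y) = (l - 9)/(l + Y) = (-9 + l)/(Y + l))
1524*(-14*(H(-4, 6) + 3) + 1452) = 1524*(-14*((-9 - 4)/(6 - 4) + 3) + 1452) = 1524*(-14*(-13/2 + 3) + 1452) = 1524*(-14*(-7/2) + 1452) = 1524*(49 + 1452) = 1524*1501 = 2287524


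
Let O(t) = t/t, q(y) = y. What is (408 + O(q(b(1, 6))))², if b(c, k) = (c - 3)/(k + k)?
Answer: 167281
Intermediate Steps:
b(c, k) = (-3 + c)/(2*k) (b(c, k) = (-3 + c)/((2*k)) = (-3 + c)*(1/(2*k)) = (-3 + c)/(2*k))
O(t) = 1
(408 + O(q(b(1, 6))))² = (408 + 1)² = 409² = 167281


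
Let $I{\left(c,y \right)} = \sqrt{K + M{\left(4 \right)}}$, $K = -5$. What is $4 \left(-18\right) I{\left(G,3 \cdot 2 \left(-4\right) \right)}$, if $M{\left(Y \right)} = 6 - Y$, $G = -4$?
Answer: $- 72 i \sqrt{3} \approx - 124.71 i$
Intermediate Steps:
$I{\left(c,y \right)} = i \sqrt{3}$ ($I{\left(c,y \right)} = \sqrt{-5 + \left(6 - 4\right)} = \sqrt{-5 + 2} = \sqrt{-3} = i \sqrt{3}$)
$4 \left(-18\right) I{\left(G,3 \cdot 2 \left(-4\right) \right)} = 4 \left(-18\right) i \sqrt{3} = - 72 i \sqrt{3}$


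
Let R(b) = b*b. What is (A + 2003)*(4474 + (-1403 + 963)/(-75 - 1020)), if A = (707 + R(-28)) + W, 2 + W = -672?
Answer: 921100360/73 ≈ 1.2618e+7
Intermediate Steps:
W = -674 (W = -2 - 672 = -674)
R(b) = b²
A = 817 (A = (707 + (-28)²) - 674 = (707 + 784) - 674 = 1491 - 674 = 817)
(A + 2003)*(4474 + (-1403 + 963)/(-75 - 1020)) = (817 + 2003)*(4474 + (-1403 + 963)/(-75 - 1020)) = 2820*(4474 - 440/(-1095)) = 2820*(4474 - 440*(-1/1095)) = 2820*(4474 + 88/219) = 2820*(979894/219) = 921100360/73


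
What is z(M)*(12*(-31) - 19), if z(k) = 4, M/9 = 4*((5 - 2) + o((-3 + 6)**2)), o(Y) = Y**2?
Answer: -1564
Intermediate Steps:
M = 3024 (M = 9*(4*((5 - 2) + ((-3 + 6)**2)**2)) = 9*(4*(3 + (3**2)**2)) = 9*(4*(3 + 9**2)) = 9*(4*(3 + 81)) = 9*(4*84) = 9*336 = 3024)
z(M)*(12*(-31) - 19) = 4*(12*(-31) - 19) = 4*(-372 - 19) = 4*(-391) = -1564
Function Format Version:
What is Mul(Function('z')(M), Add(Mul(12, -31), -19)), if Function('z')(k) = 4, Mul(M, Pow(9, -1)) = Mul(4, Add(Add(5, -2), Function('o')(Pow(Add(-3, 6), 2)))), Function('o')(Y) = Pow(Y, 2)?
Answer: -1564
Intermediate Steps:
M = 3024 (M = Mul(9, Mul(4, Add(Add(5, -2), Pow(Pow(Add(-3, 6), 2), 2)))) = Mul(9, Mul(4, Add(3, Pow(Pow(3, 2), 2)))) = Mul(9, Mul(4, Add(3, Pow(9, 2)))) = Mul(9, Mul(4, Add(3, 81))) = Mul(9, Mul(4, 84)) = Mul(9, 336) = 3024)
Mul(Function('z')(M), Add(Mul(12, -31), -19)) = Mul(4, Add(Mul(12, -31), -19)) = Mul(4, Add(-372, -19)) = Mul(4, -391) = -1564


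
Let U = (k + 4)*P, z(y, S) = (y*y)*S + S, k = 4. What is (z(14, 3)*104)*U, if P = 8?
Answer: 3933696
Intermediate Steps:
z(y, S) = S + S*y² (z(y, S) = y²*S + S = S*y² + S = S + S*y²)
U = 64 (U = (4 + 4)*8 = 8*8 = 64)
(z(14, 3)*104)*U = ((3*(1 + 14²))*104)*64 = ((3*(1 + 196))*104)*64 = ((3*197)*104)*64 = (591*104)*64 = 61464*64 = 3933696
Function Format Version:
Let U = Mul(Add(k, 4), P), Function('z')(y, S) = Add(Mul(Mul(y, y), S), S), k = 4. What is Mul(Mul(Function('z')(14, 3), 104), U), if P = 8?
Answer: 3933696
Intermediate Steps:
Function('z')(y, S) = Add(S, Mul(S, Pow(y, 2))) (Function('z')(y, S) = Add(Mul(Pow(y, 2), S), S) = Add(Mul(S, Pow(y, 2)), S) = Add(S, Mul(S, Pow(y, 2))))
U = 64 (U = Mul(Add(4, 4), 8) = Mul(8, 8) = 64)
Mul(Mul(Function('z')(14, 3), 104), U) = Mul(Mul(Mul(3, Add(1, Pow(14, 2))), 104), 64) = Mul(Mul(Mul(3, Add(1, 196)), 104), 64) = Mul(Mul(Mul(3, 197), 104), 64) = Mul(Mul(591, 104), 64) = Mul(61464, 64) = 3933696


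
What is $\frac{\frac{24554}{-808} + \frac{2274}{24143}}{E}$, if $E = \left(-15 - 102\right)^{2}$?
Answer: $- \frac{295484915}{133519384908} \approx -0.002213$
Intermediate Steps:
$E = 13689$ ($E = \left(-117\right)^{2} = 13689$)
$\frac{\frac{24554}{-808} + \frac{2274}{24143}}{E} = \frac{\frac{24554}{-808} + \frac{2274}{24143}}{13689} = \left(24554 \left(- \frac{1}{808}\right) + 2274 \cdot \frac{1}{24143}\right) \frac{1}{13689} = \left(- \frac{12277}{404} + \frac{2274}{24143}\right) \frac{1}{13689} = \left(- \frac{295484915}{9753772}\right) \frac{1}{13689} = - \frac{295484915}{133519384908}$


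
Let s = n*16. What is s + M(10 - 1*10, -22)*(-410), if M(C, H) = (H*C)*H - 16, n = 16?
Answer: 6816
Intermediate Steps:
s = 256 (s = 16*16 = 256)
M(C, H) = -16 + C*H² (M(C, H) = (C*H)*H - 16 = C*H² - 16 = -16 + C*H²)
s + M(10 - 1*10, -22)*(-410) = 256 + (-16 + (10 - 1*10)*(-22)²)*(-410) = 256 + (-16 + (10 - 10)*484)*(-410) = 256 + (-16 + 0*484)*(-410) = 256 + (-16 + 0)*(-410) = 256 - 16*(-410) = 256 + 6560 = 6816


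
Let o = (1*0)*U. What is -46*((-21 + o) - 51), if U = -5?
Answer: 3312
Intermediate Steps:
o = 0 (o = (1*0)*(-5) = 0*(-5) = 0)
-46*((-21 + o) - 51) = -46*((-21 + 0) - 51) = -46*(-21 - 51) = -46*(-72) = 3312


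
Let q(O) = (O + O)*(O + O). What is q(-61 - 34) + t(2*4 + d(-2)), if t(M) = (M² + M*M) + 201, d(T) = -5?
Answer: 36319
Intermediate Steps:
q(O) = 4*O² (q(O) = (2*O)*(2*O) = 4*O²)
t(M) = 201 + 2*M² (t(M) = (M² + M²) + 201 = 2*M² + 201 = 201 + 2*M²)
q(-61 - 34) + t(2*4 + d(-2)) = 4*(-61 - 34)² + (201 + 2*(2*4 - 5)²) = 4*(-95)² + (201 + 2*(8 - 5)²) = 4*9025 + (201 + 2*3²) = 36100 + (201 + 2*9) = 36100 + (201 + 18) = 36100 + 219 = 36319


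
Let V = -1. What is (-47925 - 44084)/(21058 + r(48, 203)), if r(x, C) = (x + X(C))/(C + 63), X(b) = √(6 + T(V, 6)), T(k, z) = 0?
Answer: -68546365302772/15688266689285 + 12237197*√6/15688266689285 ≈ -4.3693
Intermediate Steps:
X(b) = √6 (X(b) = √(6 + 0) = √6)
r(x, C) = (x + √6)/(63 + C) (r(x, C) = (x + √6)/(C + 63) = (x + √6)/(63 + C))
(-47925 - 44084)/(21058 + r(48, 203)) = (-47925 - 44084)/(21058 + (48 + √6)/(63 + 203)) = -92009/(21058 + (48 + √6)/266) = -92009/(21058 + (24/133 + √6/266)) = -92009/(2800738/133 + √6/266)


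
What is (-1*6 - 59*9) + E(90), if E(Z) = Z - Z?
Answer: -537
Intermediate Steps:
E(Z) = 0
(-1*6 - 59*9) + E(90) = (-1*6 - 59*9) + 0 = (-6 - 531) + 0 = -537 + 0 = -537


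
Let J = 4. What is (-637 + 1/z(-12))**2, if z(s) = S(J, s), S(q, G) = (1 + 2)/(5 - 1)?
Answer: 3636649/9 ≈ 4.0407e+5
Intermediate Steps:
S(q, G) = 3/4
z(s) = 3/4
(-637 + 1/z(-12))**2 = (-637 + 1/(3/4))**2 = (-637 + 4/3)**2 = (-1907/3)**2 = 3636649/9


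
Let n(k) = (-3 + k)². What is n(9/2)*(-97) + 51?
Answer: -669/4 ≈ -167.25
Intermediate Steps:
n(9/2)*(-97) + 51 = (-3 + 9/2)²*(-97) + 51 = (3/2)²*(-97) + 51 = (9/4)*(-97) + 51 = -873/4 + 51 = -669/4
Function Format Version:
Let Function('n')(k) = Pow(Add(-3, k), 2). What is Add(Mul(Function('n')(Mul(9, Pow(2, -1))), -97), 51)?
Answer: Rational(-669, 4) ≈ -167.25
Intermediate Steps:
Add(Mul(Function('n')(Mul(9, Pow(2, -1))), -97), 51) = Add(Mul(Pow(Add(-3, Mul(9, Pow(2, -1))), 2), -97), 51) = Add(Mul(Pow(Add(-3, Mul(9, Rational(1, 2))), 2), -97), 51) = Add(Mul(Pow(Add(-3, Rational(9, 2)), 2), -97), 51) = Add(Mul(Pow(Rational(3, 2), 2), -97), 51) = Add(Mul(Rational(9, 4), -97), 51) = Add(Rational(-873, 4), 51) = Rational(-669, 4)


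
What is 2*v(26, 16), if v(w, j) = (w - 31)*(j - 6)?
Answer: -100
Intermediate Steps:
v(w, j) = (-31 + w)*(-6 + j)
2*v(26, 16) = 2*(186 - 31*16 - 6*26 + 16*26) = 2*(186 - 496 - 156 + 416) = 2*(-50) = -100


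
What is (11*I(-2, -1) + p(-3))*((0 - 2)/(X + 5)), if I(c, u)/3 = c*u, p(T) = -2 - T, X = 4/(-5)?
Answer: -670/21 ≈ -31.905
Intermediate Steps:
X = -⅘ (X = 4*(-⅕) = -⅘ ≈ -0.80000)
I(c, u) = 3*c*u (I(c, u) = 3*(c*u) = 3*c*u)
(11*I(-2, -1) + p(-3))*((0 - 2)/(X + 5)) = (11*(3*(-2)*(-1)) + (-2 - 1*(-3)))*((0 - 2)/(-⅘ + 5)) = (11*6 + (-2 + 3))*(-2/21/5) = (66 + 1)*(-2*5/21) = 67*(-10/21) = -670/21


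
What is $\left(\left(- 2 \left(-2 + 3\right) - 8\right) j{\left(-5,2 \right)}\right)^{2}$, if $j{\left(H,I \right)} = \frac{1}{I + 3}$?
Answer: $4$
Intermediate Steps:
$j{\left(H,I \right)} = \frac{1}{3 + I}$
$\left(\left(- 2 \left(-2 + 3\right) - 8\right) j{\left(-5,2 \right)}\right)^{2} = \left(\frac{- 2 \left(-2 + 3\right) - 8}{3 + 2}\right)^{2} = \left(\frac{\left(-2\right) 1 - 8}{5}\right)^{2} = \left(\left(-2 - 8\right) \frac{1}{5}\right)^{2} = \left(\left(-10\right) \frac{1}{5}\right)^{2} = \left(-2\right)^{2} = 4$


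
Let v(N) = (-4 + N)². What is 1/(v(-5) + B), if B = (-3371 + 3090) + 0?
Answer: -1/200 ≈ -0.0050000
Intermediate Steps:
B = -281 (B = -281 + 0 = -281)
1/(v(-5) + B) = 1/((-4 - 5)² - 281) = 1/((-9)² - 281) = 1/(81 - 281) = 1/(-200) = -1/200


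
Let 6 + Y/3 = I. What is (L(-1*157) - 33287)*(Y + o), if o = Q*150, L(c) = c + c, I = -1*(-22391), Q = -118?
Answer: -1661737455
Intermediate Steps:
I = 22391
L(c) = 2*c
Y = 67155 (Y = -18 + 3*22391 = -18 + 67173 = 67155)
o = -17700 (o = -118*150 = -17700)
(L(-1*157) - 33287)*(Y + o) = (2*(-1*157) - 33287)*(67155 - 17700) = (2*(-157) - 33287)*49455 = (-314 - 33287)*49455 = -33601*49455 = -1661737455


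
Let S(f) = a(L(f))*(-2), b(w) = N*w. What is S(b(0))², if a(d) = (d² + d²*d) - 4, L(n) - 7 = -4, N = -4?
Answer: 4096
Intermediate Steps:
L(n) = 3 (L(n) = 7 - 4 = 3)
b(w) = -4*w
a(d) = -4 + d² + d³ (a(d) = (d² + d³) - 4 = -4 + d² + d³)
S(f) = -64 (S(f) = (-4 + 3² + 3³)*(-2) = (-4 + 9 + 27)*(-2) = 32*(-2) = -64)
S(b(0))² = (-64)² = 4096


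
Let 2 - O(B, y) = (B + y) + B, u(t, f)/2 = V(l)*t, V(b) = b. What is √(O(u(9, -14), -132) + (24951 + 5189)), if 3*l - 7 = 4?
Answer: √30142 ≈ 173.61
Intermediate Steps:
l = 11/3 (l = 7/3 + (⅓)*4 = 7/3 + 4/3 = 11/3 ≈ 3.6667)
u(t, f) = 22*t/3 (u(t, f) = 2*(11*t/3) = 22*t/3)
O(B, y) = 2 - y - 2*B (O(B, y) = 2 - ((B + y) + B) = 2 - (y + 2*B) = 2 + (-y - 2*B) = 2 - y - 2*B)
√(O(u(9, -14), -132) + (24951 + 5189)) = √((2 - 1*(-132) - 44*9/3) + (24951 + 5189)) = √((2 + 132 - 2*66) + 30140) = √((2 + 132 - 132) + 30140) = √(2 + 30140) = √30142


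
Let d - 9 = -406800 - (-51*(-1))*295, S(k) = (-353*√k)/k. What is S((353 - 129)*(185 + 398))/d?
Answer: 353*√8162/13772101728 ≈ 2.3156e-6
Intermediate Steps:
S(k) = -353/√k
d = -421836 (d = 9 + (-406800 - (-51*(-1))*295) = 9 + (-406800 - 51*295) = 9 + (-406800 - 1*15045) = 9 + (-406800 - 15045) = 9 - 421845 = -421836)
S((353 - 129)*(185 + 398))/d = -353*1/(√(185 + 398)*√(353 - 129))/(-421836) = -353*√8162/32648*(-1/421836) = 353*√8162/13772101728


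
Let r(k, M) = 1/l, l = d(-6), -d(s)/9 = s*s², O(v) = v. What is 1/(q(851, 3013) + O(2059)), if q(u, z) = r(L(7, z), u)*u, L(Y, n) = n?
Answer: 1944/4003547 ≈ 0.00048557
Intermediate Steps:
d(s) = -9*s³ (d(s) = -9*s*s² = -9*s³)
l = 1944 (l = -9*(-6)³ = -9*(-216) = 1944)
r(k, M) = 1/1944
q(u, z) = u/1944
1/(q(851, 3013) + O(2059)) = 1/((1/1944)*851 + 2059) = 1/(851/1944 + 2059) = 1/(4003547/1944) = 1944/4003547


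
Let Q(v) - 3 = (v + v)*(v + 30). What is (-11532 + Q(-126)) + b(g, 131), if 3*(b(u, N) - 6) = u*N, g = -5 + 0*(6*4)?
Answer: 37352/3 ≈ 12451.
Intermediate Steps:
g = -5 (g = -5 + 0*24 = -5 + 0 = -5)
Q(v) = 3 + 2*v*(30 + v) (Q(v) = 3 + (v + v)*(v + 30) = 3 + (2*v)*(30 + v) = 3 + 2*v*(30 + v))
b(u, N) = 6 + N*u/3 (b(u, N) = 6 + (u*N)/3 = 6 + (N*u)/3 = 6 + N*u/3)
(-11532 + Q(-126)) + b(g, 131) = (-11532 + (3 + 2*(-126)**2 + 60*(-126))) + (6 + (1/3)*131*(-5)) = (-11532 + (3 + 2*15876 - 7560)) + (6 - 655/3) = (-11532 + (3 + 31752 - 7560)) - 637/3 = (-11532 + 24195) - 637/3 = 12663 - 637/3 = 37352/3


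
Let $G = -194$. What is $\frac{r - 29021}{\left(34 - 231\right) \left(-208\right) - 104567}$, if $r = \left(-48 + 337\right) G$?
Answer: $\frac{85087}{63591} \approx 1.338$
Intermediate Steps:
$r = -56066$ ($r = \left(-48 + 337\right) \left(-194\right) = 289 \left(-194\right) = -56066$)
$\frac{r - 29021}{\left(34 - 231\right) \left(-208\right) - 104567} = \frac{-56066 - 29021}{\left(34 - 231\right) \left(-208\right) - 104567} = - \frac{85087}{\left(34 - 231\right) \left(-208\right) - 104567} = - \frac{85087}{\left(-197\right) \left(-208\right) - 104567} = - \frac{85087}{40976 - 104567} = - \frac{85087}{-63591} = \left(-85087\right) \left(- \frac{1}{63591}\right) = \frac{85087}{63591}$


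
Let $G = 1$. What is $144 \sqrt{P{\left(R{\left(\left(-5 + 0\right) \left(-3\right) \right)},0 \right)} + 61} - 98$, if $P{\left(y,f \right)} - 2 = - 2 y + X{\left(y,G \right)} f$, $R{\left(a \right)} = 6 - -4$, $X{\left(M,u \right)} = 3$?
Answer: $-98 + 144 \sqrt{43} \approx 846.27$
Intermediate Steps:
$R{\left(a \right)} = 10$ ($R{\left(a \right)} = 6 + 4 = 10$)
$P{\left(y,f \right)} = 2 - 2 y + 3 f$ ($P{\left(y,f \right)} = 2 + \left(- 2 y + 3 f\right) = 2 - 2 y + 3 f$)
$144 \sqrt{P{\left(R{\left(\left(-5 + 0\right) \left(-3\right) \right)},0 \right)} + 61} - 98 = 144 \sqrt{\left(2 - 20 + 3 \cdot 0\right) + 61} - 98 = 144 \sqrt{\left(2 - 20 + 0\right) + 61} - 98 = 144 \sqrt{-18 + 61} - 98 = 144 \sqrt{43} - 98 = -98 + 144 \sqrt{43}$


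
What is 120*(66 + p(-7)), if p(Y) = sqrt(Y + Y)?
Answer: 7920 + 120*I*sqrt(14) ≈ 7920.0 + 449.0*I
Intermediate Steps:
p(Y) = sqrt(2)*sqrt(Y) (p(Y) = sqrt(2*Y) = sqrt(2)*sqrt(Y))
120*(66 + p(-7)) = 120*(66 + sqrt(2)*sqrt(-7)) = 120*(66 + sqrt(2)*(I*sqrt(7))) = 120*(66 + I*sqrt(14)) = 7920 + 120*I*sqrt(14)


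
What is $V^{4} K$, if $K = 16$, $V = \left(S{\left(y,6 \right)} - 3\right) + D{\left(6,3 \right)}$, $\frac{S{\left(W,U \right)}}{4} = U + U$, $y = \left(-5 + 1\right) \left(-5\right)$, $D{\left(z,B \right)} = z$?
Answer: $108243216$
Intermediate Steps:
$y = 20$ ($y = \left(-4\right) \left(-5\right) = 20$)
$S{\left(W,U \right)} = 8 U$ ($S{\left(W,U \right)} = 4 \left(U + U\right) = 4 \cdot 2 U = 8 U$)
$V = 51$ ($V = \left(8 \cdot 6 - 3\right) + 6 = \left(48 - 3\right) + 6 = 45 + 6 = 51$)
$V^{4} K = 51^{4} \cdot 16 = 6765201 \cdot 16 = 108243216$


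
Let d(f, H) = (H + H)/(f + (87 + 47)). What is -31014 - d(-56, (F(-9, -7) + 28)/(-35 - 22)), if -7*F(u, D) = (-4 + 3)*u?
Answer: -482608667/15561 ≈ -31014.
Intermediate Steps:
F(u, D) = u/7 (F(u, D) = -(-4 + 3)*u/7 = -(-1)*u/7 = u/7)
d(f, H) = 2*H/(134 + f) (d(f, H) = (2*H)/(f + 134) = (2*H)/(134 + f) = 2*H/(134 + f))
-31014 - d(-56, (F(-9, -7) + 28)/(-35 - 22)) = -31014 - 2*((1/7)*(-9) + 28)/(-35 - 22)/(134 - 56) = -31014 - 2*(-9/7 + 28)/(-57)/78 = -31014 - 2*(187/7)*(-1/57)/78 = -31014 - 2*(-187)/(399*78) = -31014 - 1*(-187/15561) = -31014 + 187/15561 = -482608667/15561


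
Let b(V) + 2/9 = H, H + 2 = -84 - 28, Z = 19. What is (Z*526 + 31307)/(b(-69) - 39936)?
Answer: -371709/360452 ≈ -1.0312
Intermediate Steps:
H = -114 (H = -2 + (-84 - 28) = -2 - 112 = -114)
b(V) = -1028/9 (b(V) = -2/9 - 114 = -1028/9)
(Z*526 + 31307)/(b(-69) - 39936) = (19*526 + 31307)/(-1028/9 - 39936) = (9994 + 31307)/(-360452/9) = 41301*(-9/360452) = -371709/360452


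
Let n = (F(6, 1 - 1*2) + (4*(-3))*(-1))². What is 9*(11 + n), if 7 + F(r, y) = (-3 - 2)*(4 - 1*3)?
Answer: 99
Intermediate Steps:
F(r, y) = -12 (F(r, y) = -7 + (-3 - 2)*(4 - 1*3) = -7 - 5*(4 - 3) = -7 - 5*1 = -7 - 5 = -12)
n = 0 (n = (-12 + (4*(-3))*(-1))² = (-12 - 12*(-1))² = (-12 + 12)² = 0² = 0)
9*(11 + n) = 9*(11 + 0) = 9*11 = 99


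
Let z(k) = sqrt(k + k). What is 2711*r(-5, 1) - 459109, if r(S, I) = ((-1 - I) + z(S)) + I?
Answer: -461820 + 2711*I*sqrt(10) ≈ -4.6182e+5 + 8572.9*I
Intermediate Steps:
z(k) = sqrt(2)*sqrt(k) (z(k) = sqrt(2*k) = sqrt(2)*sqrt(k))
r(S, I) = -1 + sqrt(2)*sqrt(S) (r(S, I) = ((-1 - I) + sqrt(2)*sqrt(S)) + I = (-1 - I + sqrt(2)*sqrt(S)) + I = -1 + sqrt(2)*sqrt(S))
2711*r(-5, 1) - 459109 = 2711*(-1 + sqrt(2)*sqrt(-5)) - 459109 = 2711*(-1 + sqrt(2)*(I*sqrt(5))) - 459109 = 2711*(-1 + I*sqrt(10)) - 459109 = (-2711 + 2711*I*sqrt(10)) - 459109 = -461820 + 2711*I*sqrt(10)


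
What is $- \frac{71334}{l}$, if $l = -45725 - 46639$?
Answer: $\frac{11889}{15394} \approx 0.77231$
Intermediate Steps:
$l = -92364$
$- \frac{71334}{l} = - \frac{71334}{-92364} = \left(-71334\right) \left(- \frac{1}{92364}\right) = \frac{11889}{15394}$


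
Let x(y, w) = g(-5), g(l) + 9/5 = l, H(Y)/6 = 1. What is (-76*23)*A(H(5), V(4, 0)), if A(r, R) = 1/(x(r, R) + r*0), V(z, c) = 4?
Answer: 4370/17 ≈ 257.06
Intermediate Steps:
H(Y) = 6 (H(Y) = 6*1 = 6)
g(l) = -9/5 + l
x(y, w) = -34/5 (x(y, w) = -9/5 - 5 = -34/5)
A(r, R) = -5/34 (A(r, R) = 1/(-34/5 + r*0) = 1/(-34/5 + 0) = 1/(-34/5) = -5/34)
(-76*23)*A(H(5), V(4, 0)) = -76*23*(-5/34) = -1748*(-5/34) = 4370/17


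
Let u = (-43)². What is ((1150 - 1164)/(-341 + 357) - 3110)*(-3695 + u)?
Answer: 22970701/4 ≈ 5.7427e+6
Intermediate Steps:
u = 1849
((1150 - 1164)/(-341 + 357) - 3110)*(-3695 + u) = ((1150 - 1164)/(-341 + 357) - 3110)*(-3695 + 1849) = (-14/16 - 3110)*(-1846) = (-14*1/16 - 3110)*(-1846) = (-7/8 - 3110)*(-1846) = -24887/8*(-1846) = 22970701/4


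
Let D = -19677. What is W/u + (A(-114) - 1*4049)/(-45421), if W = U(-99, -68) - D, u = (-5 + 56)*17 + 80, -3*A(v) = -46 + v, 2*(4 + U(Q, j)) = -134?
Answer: 2682924067/129041061 ≈ 20.791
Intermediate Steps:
U(Q, j) = -71 (U(Q, j) = -4 + (1/2)*(-134) = -4 - 67 = -71)
A(v) = 46/3 - v/3 (A(v) = -(-46 + v)/3 = 46/3 - v/3)
u = 947 (u = 51*17 + 80 = 867 + 80 = 947)
W = 19606 (W = -71 - 1*(-19677) = -71 + 19677 = 19606)
W/u + (A(-114) - 1*4049)/(-45421) = 19606/947 + ((46/3 - 1/3*(-114)) - 1*4049)/(-45421) = 19606*(1/947) + ((46/3 + 38) - 4049)*(-1/45421) = 19606/947 + (160/3 - 4049)*(-1/45421) = 19606/947 - 11987/3*(-1/45421) = 19606/947 + 11987/136263 = 2682924067/129041061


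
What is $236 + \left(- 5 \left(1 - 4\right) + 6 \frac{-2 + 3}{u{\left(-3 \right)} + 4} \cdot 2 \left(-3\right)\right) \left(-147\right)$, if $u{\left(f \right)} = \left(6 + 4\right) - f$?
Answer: $- \frac{28181}{17} \approx -1657.7$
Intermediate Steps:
$u{\left(f \right)} = 10 - f$
$236 + \left(- 5 \left(1 - 4\right) + 6 \frac{-2 + 3}{u{\left(-3 \right)} + 4} \cdot 2 \left(-3\right)\right) \left(-147\right) = 236 + \left(- 5 \left(1 - 4\right) + 6 \frac{-2 + 3}{\left(10 - -3\right) + 4} \cdot 2 \left(-3\right)\right) \left(-147\right) = 236 + \left(\left(-5\right) \left(-3\right) + 6 \cdot 1 \frac{1}{\left(10 + 3\right) + 4} \cdot 2 \left(-3\right)\right) \left(-147\right) = 236 + \left(15 + 6 \cdot 1 \frac{1}{13 + 4} \cdot 2 \left(-3\right)\right) \left(-147\right) = 236 + \left(15 + 6 \cdot 1 \cdot \frac{1}{17} \cdot 2 \left(-3\right)\right) \left(-147\right) = 236 + \left(15 + 6 \cdot \frac{1}{17} \cdot 2 \left(-3\right)\right) \left(-147\right) = 236 + \left(15 + 6 \cdot \frac{2}{17} \left(-3\right)\right) \left(-147\right) = 236 + \left(15 + 6 \left(- \frac{6}{17}\right)\right) \left(-147\right) = 236 + \left(15 - \frac{36}{17}\right) \left(-147\right) = 236 + \frac{219}{17} \left(-147\right) = 236 - \frac{32193}{17} = - \frac{28181}{17}$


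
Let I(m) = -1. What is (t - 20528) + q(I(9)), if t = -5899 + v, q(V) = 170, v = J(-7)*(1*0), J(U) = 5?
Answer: -26257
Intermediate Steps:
v = 0 (v = 5*(1*0) = 5*0 = 0)
t = -5899 (t = -5899 + 0 = -5899)
(t - 20528) + q(I(9)) = (-5899 - 20528) + 170 = -26427 + 170 = -26257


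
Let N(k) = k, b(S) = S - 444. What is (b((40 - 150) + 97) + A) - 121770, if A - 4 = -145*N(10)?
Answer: -123673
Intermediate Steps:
b(S) = -444 + S
A = -1446 (A = 4 - 145*10 = 4 - 1450 = -1446)
(b((40 - 150) + 97) + A) - 121770 = ((-444 + ((40 - 150) + 97)) - 1446) - 121770 = ((-444 + (-110 + 97)) - 1446) - 121770 = ((-444 - 13) - 1446) - 121770 = (-457 - 1446) - 121770 = -1903 - 121770 = -123673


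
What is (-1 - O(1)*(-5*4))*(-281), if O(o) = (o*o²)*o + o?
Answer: -10959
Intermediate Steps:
O(o) = o + o⁴ (O(o) = o³*o + o = o⁴ + o = o + o⁴)
(-1 - O(1)*(-5*4))*(-281) = (-1 - (1 + 1⁴)*(-5*4))*(-281) = (-1 - (1 + 1)*(-20))*(-281) = (-1 - 2*(-20))*(-281) = (-1 - 1*(-40))*(-281) = (-1 + 40)*(-281) = 39*(-281) = -10959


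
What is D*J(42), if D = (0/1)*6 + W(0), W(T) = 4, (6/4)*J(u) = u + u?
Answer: 224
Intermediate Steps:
J(u) = 4*u/3 (J(u) = 2*(u + u)/3 = 2*(2*u)/3 = 4*u/3)
D = 4 (D = (0/1)*6 + 4 = (0*1)*6 + 4 = 0*6 + 4 = 0 + 4 = 4)
D*J(42) = 4*((4/3)*42) = 4*56 = 224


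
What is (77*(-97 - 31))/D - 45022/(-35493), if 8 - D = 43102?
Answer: 1144998538/764767671 ≈ 1.4972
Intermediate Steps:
D = -43094 (D = 8 - 1*43102 = 8 - 43102 = -43094)
(77*(-97 - 31))/D - 45022/(-35493) = (77*(-97 - 31))/(-43094) - 45022/(-35493) = (77*(-128))*(-1/43094) - 45022*(-1/35493) = -9856*(-1/43094) + 45022/35493 = 4928/21547 + 45022/35493 = 1144998538/764767671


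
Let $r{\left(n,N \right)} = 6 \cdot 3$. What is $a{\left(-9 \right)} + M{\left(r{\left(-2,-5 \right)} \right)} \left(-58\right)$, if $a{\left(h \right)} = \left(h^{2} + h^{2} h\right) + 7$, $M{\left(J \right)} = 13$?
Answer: $-1395$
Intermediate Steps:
$r{\left(n,N \right)} = 18$
$a{\left(h \right)} = 7 + h^{2} + h^{3}$ ($a{\left(h \right)} = \left(h^{2} + h^{3}\right) + 7 = 7 + h^{2} + h^{3}$)
$a{\left(-9 \right)} + M{\left(r{\left(-2,-5 \right)} \right)} \left(-58\right) = \left(7 + \left(-9\right)^{2} + \left(-9\right)^{3}\right) + 13 \left(-58\right) = \left(7 + 81 - 729\right) - 754 = -641 - 754 = -1395$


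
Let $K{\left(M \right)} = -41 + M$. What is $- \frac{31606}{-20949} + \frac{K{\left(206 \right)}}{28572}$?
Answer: $\frac{302167739}{199518276} \approx 1.5145$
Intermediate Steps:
$- \frac{31606}{-20949} + \frac{K{\left(206 \right)}}{28572} = - \frac{31606}{-20949} + \frac{-41 + 206}{28572} = \left(-31606\right) \left(- \frac{1}{20949}\right) + 165 \cdot \frac{1}{28572} = \frac{31606}{20949} + \frac{55}{9524} = \frac{302167739}{199518276}$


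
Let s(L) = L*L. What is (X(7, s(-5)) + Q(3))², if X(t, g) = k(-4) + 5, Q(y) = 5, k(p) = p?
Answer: 36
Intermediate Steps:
s(L) = L²
X(t, g) = 1 (X(t, g) = -4 + 5 = 1)
(X(7, s(-5)) + Q(3))² = (1 + 5)² = 6² = 36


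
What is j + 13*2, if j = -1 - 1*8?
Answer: 17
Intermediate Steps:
j = -9 (j = -1 - 8 = -9)
j + 13*2 = -9 + 13*2 = -9 + 26 = 17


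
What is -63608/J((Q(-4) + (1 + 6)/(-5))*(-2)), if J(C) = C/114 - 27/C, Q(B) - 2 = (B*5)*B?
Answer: 14611393680/286343 ≈ 51028.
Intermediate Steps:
Q(B) = 2 + 5*B² (Q(B) = 2 + (B*5)*B = 2 + (5*B)*B = 2 + 5*B²)
J(C) = -27/C + C/114 (J(C) = C*(1/114) - 27/C = C/114 - 27/C = -27/C + C/114)
-63608/J((Q(-4) + (1 + 6)/(-5))*(-2)) = -63608/(-27*(-1/(2*((2 + 5*(-4)²) + (1 + 6)/(-5)))) + (((2 + 5*(-4)²) + (1 + 6)/(-5))*(-2))/114) = -63608/(-27*(-1/(2*((2 + 5*16) + 7*(-⅕)))) + (((2 + 5*16) + 7*(-⅕))*(-2))/114) = -63608/(-27*(-1/(2*((2 + 80) - 7/5))) + (((2 + 80) - 7/5)*(-2))/114) = -63608/(-27*(-1/(2*(82 - 7/5))) + ((82 - 7/5)*(-2))/114) = -63608/(-27/((403/5)*(-2)) + ((403/5)*(-2))/114) = -63608/(-27/(-806/5) + (1/114)*(-806/5)) = -63608/(-27*(-5/806) - 403/285) = -63608/(135/806 - 403/285) = -63608/(-286343/229710) = -63608*(-229710/286343) = 14611393680/286343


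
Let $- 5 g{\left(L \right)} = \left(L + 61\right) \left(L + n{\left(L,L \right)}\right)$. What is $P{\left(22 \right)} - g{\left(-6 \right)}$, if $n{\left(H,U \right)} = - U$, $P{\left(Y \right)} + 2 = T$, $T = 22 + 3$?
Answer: $23$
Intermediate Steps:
$T = 25$
$P{\left(Y \right)} = 23$ ($P{\left(Y \right)} = -2 + 25 = 23$)
$g{\left(L \right)} = 0$ ($g{\left(L \right)} = - \frac{\left(L + 61\right) \left(L - L\right)}{5} = - \frac{\left(61 + L\right) 0}{5} = \left(- \frac{1}{5}\right) 0 = 0$)
$P{\left(22 \right)} - g{\left(-6 \right)} = 23 - 0 = 23 + 0 = 23$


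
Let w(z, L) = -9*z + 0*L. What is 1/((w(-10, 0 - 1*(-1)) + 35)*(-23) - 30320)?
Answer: -1/33195 ≈ -3.0125e-5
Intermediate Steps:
w(z, L) = -9*z (w(z, L) = -9*z + 0 = -9*z)
1/((w(-10, 0 - 1*(-1)) + 35)*(-23) - 30320) = 1/((-9*(-10) + 35)*(-23) - 30320) = 1/((90 + 35)*(-23) - 30320) = 1/(125*(-23) - 30320) = 1/(-2875 - 30320) = 1/(-33195) = -1/33195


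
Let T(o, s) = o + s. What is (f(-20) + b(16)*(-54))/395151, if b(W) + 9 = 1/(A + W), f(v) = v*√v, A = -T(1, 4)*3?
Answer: 144/131717 - 40*I*√5/395151 ≈ 0.0010933 - 0.00022635*I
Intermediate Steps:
A = -15 (A = -(1 + 4)*3 = -1*5*3 = -5*3 = -15)
f(v) = v^(3/2)
b(W) = -9 + 1/(-15 + W)
(f(-20) + b(16)*(-54))/395151 = ((-20)^(3/2) + ((136 - 9*16)/(-15 + 16))*(-54))/395151 = (-40*I*√5 + ((136 - 144)/1)*(-54))*(1/395151) = (-40*I*√5 + (1*(-8))*(-54))*(1/395151) = (-40*I*√5 - 8*(-54))*(1/395151) = (-40*I*√5 + 432)*(1/395151) = (432 - 40*I*√5)*(1/395151) = 144/131717 - 40*I*√5/395151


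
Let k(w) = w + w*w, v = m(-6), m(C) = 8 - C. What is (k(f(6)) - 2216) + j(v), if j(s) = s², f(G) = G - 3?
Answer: -2008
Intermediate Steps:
f(G) = -3 + G
v = 14 (v = 8 - 1*(-6) = 8 + 6 = 14)
k(w) = w + w²
(k(f(6)) - 2216) + j(v) = ((-3 + 6)*(1 + (-3 + 6)) - 2216) + 14² = (3*(1 + 3) - 2216) + 196 = (3*4 - 2216) + 196 = (12 - 2216) + 196 = -2204 + 196 = -2008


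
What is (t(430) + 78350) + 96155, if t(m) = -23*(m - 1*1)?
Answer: 164638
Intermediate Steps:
t(m) = 23 - 23*m (t(m) = -23*(m - 1) = -23*(-1 + m) = 23 - 23*m)
(t(430) + 78350) + 96155 = ((23 - 23*430) + 78350) + 96155 = ((23 - 9890) + 78350) + 96155 = (-9867 + 78350) + 96155 = 68483 + 96155 = 164638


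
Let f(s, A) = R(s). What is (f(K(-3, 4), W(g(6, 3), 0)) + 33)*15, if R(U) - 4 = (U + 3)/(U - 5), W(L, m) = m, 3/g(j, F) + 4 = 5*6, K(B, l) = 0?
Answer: 546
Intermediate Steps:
g(j, F) = 3/26 (g(j, F) = 3/(-4 + 5*6) = 3/(-4 + 30) = 3/26)
R(U) = 4 + (3 + U)/(-5 + U) (R(U) = 4 + (U + 3)/(U - 5) = 4 + (3 + U)/(-5 + U))
f(s, A) = (-17 + 5*s)/(-5 + s)
(f(K(-3, 4), W(g(6, 3), 0)) + 33)*15 = ((-17 + 5*0)/(-5 + 0) + 33)*15 = ((-17 + 0)/(-5) + 33)*15 = (-⅕*(-17) + 33)*15 = (17/5 + 33)*15 = (182/5)*15 = 546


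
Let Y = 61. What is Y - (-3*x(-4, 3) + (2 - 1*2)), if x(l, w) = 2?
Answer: 67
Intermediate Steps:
Y - (-3*x(-4, 3) + (2 - 1*2)) = 61 - (-3*2 + (2 - 1*2)) = 61 - (-6 + (2 - 2)) = 61 - (-6 + 0) = 61 - 1*(-6) = 61 + 6 = 67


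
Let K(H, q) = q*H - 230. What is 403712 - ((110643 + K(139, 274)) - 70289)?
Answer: 325502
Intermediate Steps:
K(H, q) = -230 + H*q (K(H, q) = H*q - 230 = -230 + H*q)
403712 - ((110643 + K(139, 274)) - 70289) = 403712 - ((110643 + (-230 + 139*274)) - 70289) = 403712 - ((110643 + (-230 + 38086)) - 70289) = 403712 - ((110643 + 37856) - 70289) = 403712 - (148499 - 70289) = 403712 - 1*78210 = 403712 - 78210 = 325502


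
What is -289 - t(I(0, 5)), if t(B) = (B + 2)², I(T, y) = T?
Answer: -293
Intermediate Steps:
t(B) = (2 + B)²
-289 - t(I(0, 5)) = -289 - (2 + 0)² = -289 - 1*2² = -289 - 1*4 = -289 - 4 = -293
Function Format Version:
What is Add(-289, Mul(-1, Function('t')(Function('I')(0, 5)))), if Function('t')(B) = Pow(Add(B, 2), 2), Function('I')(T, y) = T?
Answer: -293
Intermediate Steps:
Function('t')(B) = Pow(Add(2, B), 2)
Add(-289, Mul(-1, Function('t')(Function('I')(0, 5)))) = Add(-289, Mul(-1, Pow(Add(2, 0), 2))) = Add(-289, Mul(-1, Pow(2, 2))) = Add(-289, Mul(-1, 4)) = Add(-289, -4) = -293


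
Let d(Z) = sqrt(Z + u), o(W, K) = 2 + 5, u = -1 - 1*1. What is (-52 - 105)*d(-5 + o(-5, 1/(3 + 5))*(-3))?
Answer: -314*I*sqrt(7) ≈ -830.77*I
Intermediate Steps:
u = -2 (u = -1 - 1 = -2)
o(W, K) = 7
d(Z) = sqrt(-2 + Z) (d(Z) = sqrt(Z - 2) = sqrt(-2 + Z))
(-52 - 105)*d(-5 + o(-5, 1/(3 + 5))*(-3)) = (-52 - 105)*sqrt(-2 + (-5 + 7*(-3))) = -157*sqrt(-2 + (-5 - 21)) = -157*sqrt(-2 - 26) = -314*I*sqrt(7)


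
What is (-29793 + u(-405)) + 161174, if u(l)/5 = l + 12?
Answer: 129416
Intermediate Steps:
u(l) = 60 + 5*l (u(l) = 5*(l + 12) = 5*(12 + l) = 60 + 5*l)
(-29793 + u(-405)) + 161174 = (-29793 + (60 + 5*(-405))) + 161174 = (-29793 + (60 - 2025)) + 161174 = (-29793 - 1965) + 161174 = -31758 + 161174 = 129416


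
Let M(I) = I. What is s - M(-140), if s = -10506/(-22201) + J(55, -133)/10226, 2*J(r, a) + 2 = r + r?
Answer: 15946236425/113513713 ≈ 140.48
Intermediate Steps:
J(r, a) = -1 + r (J(r, a) = -1 + (r + r)/2 = -1 + (2*r)/2 = -1 + r)
s = 54316605/113513713 (s = -10506/(-22201) + (-1 + 55)/10226 = -10506*(-1/22201) + 54*(1/10226) = 10506/22201 + 27/5113 = 54316605/113513713 ≈ 0.47850)
s - M(-140) = 54316605/113513713 - 1*(-140) = 54316605/113513713 + 140 = 15946236425/113513713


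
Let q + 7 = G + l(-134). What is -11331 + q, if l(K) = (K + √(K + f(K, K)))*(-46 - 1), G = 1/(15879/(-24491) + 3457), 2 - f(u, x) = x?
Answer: -426633495829/84649508 - 47*√2 ≈ -5106.5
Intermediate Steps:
f(u, x) = 2 - x
G = 24491/84649508 (G = 1/(15879*(-1/24491) + 3457) = 1/(-15879/24491 + 3457) = 1/(84649508/24491) = 24491/84649508 ≈ 0.00028932)
l(K) = -47*K - 47*√2 (l(K) = (K + √(K + (2 - K)))*(-46 - 1) = (K + √2)*(-47) = -47*K - 47*√2)
q = 532530079319/84649508 - 47*√2 (q = -7 + (24491/84649508 + (-47*(-134) - 47*√2)) = -7 + (24491/84649508 + (6298 - 47*√2)) = -7 + (533122625875/84649508 - 47*√2) = 532530079319/84649508 - 47*√2 ≈ 6224.5)
-11331 + q = -11331 + (532530079319/84649508 - 47*√2) = -426633495829/84649508 - 47*√2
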